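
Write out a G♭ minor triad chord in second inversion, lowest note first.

Db  Gb  Bbb

G♭ minor triad = Gb–Bbb–Db; second inversion → fifth (Db) lowest.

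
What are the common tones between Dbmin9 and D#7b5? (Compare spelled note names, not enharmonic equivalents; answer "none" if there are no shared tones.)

Dbmin9 = D♭, F♭, A♭, C♭, E♭.
D#7b5 = D♯, F𝄪, A, C♯.
Shared: none.

none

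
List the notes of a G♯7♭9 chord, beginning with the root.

Root G#, quality dominant seventh flat nine:
Root: G#
Major 3rd (3rd): B#
Perfect 5th (5th): D#
Minor 7th (7th): F#
Minor 9th (9th): A

G# – B# – D# – F# – A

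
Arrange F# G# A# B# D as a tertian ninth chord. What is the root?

G#

Stacking in thirds gives G# – B# – D – F# – A#, so G# is the root — G# dominant ninth flat five.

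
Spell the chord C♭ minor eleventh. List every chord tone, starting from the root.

C-flat  E-double-flat  G-flat  B-double-flat  D-flat  F-flat

C♭ minor eleventh is a minor eleventh built on C-flat.
C-flat — root
E-double-flat — minor 3rd
G-flat — perfect 5th
B-double-flat — minor 7th
D-flat — major 9th
F-flat — perfect 11th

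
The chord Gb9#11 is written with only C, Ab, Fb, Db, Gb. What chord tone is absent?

The full Gb9#11 chord is Gb, Bb, Db, Fb, Ab, C.
Comparing with the voicing, the major 3rd (3rd) — Bb — is absent.

Bb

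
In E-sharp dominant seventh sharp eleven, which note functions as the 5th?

B-sharp

E-sharp dominant seventh sharp eleven is built on E-sharp; its 5th is a perfect 5th above the root.
A fifth above E uses the letter B, and the perfect 5th above E-sharp is B-sharp.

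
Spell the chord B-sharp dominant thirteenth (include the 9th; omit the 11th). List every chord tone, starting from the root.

B-sharp dominant thirteenth is a dominant thirteenth built on B♯.
Root: B♯
Major 3rd (3rd): D𝄪
Perfect 5th (5th): F𝄪
Minor 7th (7th): A♯
Major 9th (9th): C𝄪
Major 13th (13th): G𝄪

B♯ – D𝄪 – F𝄪 – A♯ – C𝄪 – G𝄪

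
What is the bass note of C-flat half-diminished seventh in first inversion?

C-flat half-diminished seventh in root position is C-flat–E-double-flat–G-double-flat–B-double-flat.
First inversion places the third in the bass, which is E-double-flat.

E-double-flat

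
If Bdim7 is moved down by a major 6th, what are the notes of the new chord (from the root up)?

A major 6th down from B is D, so the new chord is D diminished seventh.
root → D
3rd (minor 3rd) → F
5th (diminished 5th) → Ab
7th (diminished 7th) → Cb

D, F, Ab, Cb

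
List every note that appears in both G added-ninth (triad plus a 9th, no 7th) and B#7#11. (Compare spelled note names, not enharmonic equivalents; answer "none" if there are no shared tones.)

none

G added-ninth: G B D A
B#7#11: B# D## F## A# E##
Common to both → none.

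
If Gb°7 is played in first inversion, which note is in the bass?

B𝄫

Gb°7 in root position is G♭–B𝄫–D𝄫–F𝄫.
First inversion places the third in the bass, which is B𝄫.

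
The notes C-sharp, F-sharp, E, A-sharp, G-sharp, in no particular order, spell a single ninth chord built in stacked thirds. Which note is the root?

F-sharp

Arranged so that each adjacent pair is a third by letter name: F-sharp – A-sharp – C-sharp – E – G-sharp.
The bottom of that stack, F-sharp, is the root (this is F-sharp dominant ninth).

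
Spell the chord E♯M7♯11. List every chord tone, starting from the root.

Root E#, quality major seventh sharp eleven:
root → E#
3rd (major 3rd) → G##
5th (perfect 5th) → B#
7th (major 7th) → D##
11th (augmented 11th) → A##

E# G## B# D## A##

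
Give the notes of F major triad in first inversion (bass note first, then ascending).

A – C – F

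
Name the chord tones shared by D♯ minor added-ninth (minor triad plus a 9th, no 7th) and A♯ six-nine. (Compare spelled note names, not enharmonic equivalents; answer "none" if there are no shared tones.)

D♯ minor added-ninth = D-sharp, F-sharp, A-sharp, E-sharp.
A♯ six-nine = A-sharp, C-double-sharp, E-sharp, F-double-sharp, B-sharp.
Shared: A-sharp, E-sharp.

A-sharp E-sharp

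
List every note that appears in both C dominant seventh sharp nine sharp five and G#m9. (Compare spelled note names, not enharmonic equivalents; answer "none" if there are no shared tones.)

C dominant seventh sharp nine sharp five: C E G# Bb D#
G#m9: G# B D# F# A#
Common to both → G#, D#.

G#  D#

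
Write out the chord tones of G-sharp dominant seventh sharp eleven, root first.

G# – B# – D# – F# – C##

G-sharp dominant seventh sharp eleven is a dominant seventh sharp eleven built on G#.
G# — root
B# — major 3rd
D# — perfect 5th
F# — minor 7th
C## — augmented 11th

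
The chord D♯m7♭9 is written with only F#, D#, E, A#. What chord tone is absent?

The full D♯m7♭9 chord is D#, F#, A#, C#, E.
Comparing with the voicing, the minor 7th (7th) — C# — is absent.

C#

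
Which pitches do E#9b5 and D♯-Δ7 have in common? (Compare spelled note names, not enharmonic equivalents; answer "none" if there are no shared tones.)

E#9b5: E♯ G𝄪 B D♯ F𝄪
D♯-Δ7: D♯ F♯ A♯ C𝄪
Common to both → D♯.

D♯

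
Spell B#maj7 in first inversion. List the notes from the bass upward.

D## F## A## B#

B#maj7 = B#–D##–F##–A##; first inversion → third (D##) lowest.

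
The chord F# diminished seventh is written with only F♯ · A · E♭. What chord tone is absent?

The full F# diminished seventh chord is F♯, A, C, E♭.
Comparing with the voicing, the diminished 5th (5th) — C — is absent.

C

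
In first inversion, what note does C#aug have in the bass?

E#

C#aug = C#–E#–G##. First inversion → third in the bass = E#.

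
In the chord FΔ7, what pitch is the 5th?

FΔ7 is built on F; its 5th is a perfect 5th above the root.
A fifth above F uses the letter C, and the perfect 5th above F is C.

C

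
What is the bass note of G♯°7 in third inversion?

G♯°7 in root position is G#–B–D–F.
Third inversion places the seventh in the bass, which is F.

F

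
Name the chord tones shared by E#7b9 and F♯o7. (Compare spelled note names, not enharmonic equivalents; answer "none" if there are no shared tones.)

F#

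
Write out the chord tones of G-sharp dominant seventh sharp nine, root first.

G-sharp – B-sharp – D-sharp – F-sharp – A-double-sharp

G-sharp dominant seventh sharp nine: dominant seventh sharp nine on G-sharp.
Root: G-sharp
Major 3rd (3rd): B-sharp
Perfect 5th (5th): D-sharp
Minor 7th (7th): F-sharp
Augmented 9th (9th): A-double-sharp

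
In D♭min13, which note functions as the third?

Fb

Root of D♭min13 = Db. The 3rd is a minor 3rd: Db up a minor 3rd → Fb.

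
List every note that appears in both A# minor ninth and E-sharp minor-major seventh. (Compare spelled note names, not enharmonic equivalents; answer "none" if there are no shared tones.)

A# minor ninth = A#, C#, E#, G#, B#.
E-sharp minor-major seventh = E#, G#, B#, D##.
Shared: E#, G#, B#.

E#, G#, B#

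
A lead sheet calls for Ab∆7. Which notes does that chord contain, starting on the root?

Ab  C  Eb  G

Ab∆7: major seventh on Ab.
root → Ab
3rd (major 3rd) → C
5th (perfect 5th) → Eb
7th (major 7th) → G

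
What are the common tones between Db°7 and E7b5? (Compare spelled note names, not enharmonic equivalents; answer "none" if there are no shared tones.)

Db°7: Db Fb Abb Cbb
E7b5: E G# Bb D
Common to both → none.

none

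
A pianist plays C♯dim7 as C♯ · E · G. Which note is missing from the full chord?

B♭

C♯dim7 = C♯, E, G, B♭. The voicing lacks the 7th (diminished 7th), B♭.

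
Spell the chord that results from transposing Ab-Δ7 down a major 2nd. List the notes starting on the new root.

G♭ – B𝄫 – D♭ – F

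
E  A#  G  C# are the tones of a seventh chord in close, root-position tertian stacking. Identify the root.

A#

Stacking in thirds gives A# – C# – E – G, so A# is the root — A# diminished seventh.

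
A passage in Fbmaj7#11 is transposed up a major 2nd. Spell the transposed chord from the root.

A major 2nd up from Fb is Gb, so the new chord is Gb major seventh sharp eleven.
root → Gb
3rd (major 3rd) → Bb
5th (perfect 5th) → Db
7th (major 7th) → F
11th (augmented 11th) → C

Gb  Bb  Db  F  C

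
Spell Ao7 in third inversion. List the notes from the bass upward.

Ao7 = A–C–Eb–Gb; third inversion → seventh (Gb) lowest.

Gb A C Eb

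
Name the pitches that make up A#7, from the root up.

Root A#, quality dominant seventh:
root → A#
3rd (major 3rd) → C##
5th (perfect 5th) → E#
7th (minor 7th) → G#

A#, C##, E#, G#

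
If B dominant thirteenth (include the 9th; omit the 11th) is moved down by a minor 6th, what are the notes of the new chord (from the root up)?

D-sharp – F-double-sharp – A-sharp – C-sharp – E-sharp – B-sharp

Transposed root: B → D-sharp (minor 6th down). So we spell D-sharp dominant thirteenth:
D-sharp — root
F-double-sharp — major 3rd
A-sharp — perfect 5th
C-sharp — minor 7th
E-sharp — major 9th
B-sharp — major 13th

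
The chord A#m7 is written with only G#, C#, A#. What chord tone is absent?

A#m7 = A#, C#, E#, G#. The voicing lacks the 5th (perfect 5th), E#.

E#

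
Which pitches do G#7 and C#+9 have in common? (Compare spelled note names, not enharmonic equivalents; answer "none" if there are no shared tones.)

D♯

G#7 = G♯, B♯, D♯, F♯.
C#+9 = C♯, E♯, G𝄪, B, D♯.
Shared: D♯.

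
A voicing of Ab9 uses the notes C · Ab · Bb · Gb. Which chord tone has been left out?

Eb

Ab9 = Ab, C, Eb, Gb, Bb. The voicing lacks the 5th (perfect 5th), Eb.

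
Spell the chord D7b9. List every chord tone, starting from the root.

D  F#  A  C  Eb

D7b9 is a dominant seventh flat nine built on D.
Root: D
Major 3rd (3rd): F#
Perfect 5th (5th): A
Minor 7th (7th): C
Minor 9th (9th): Eb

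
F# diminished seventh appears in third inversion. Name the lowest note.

E-flat

F# diminished seventh = F-sharp–A–C–E-flat. Third inversion → seventh in the bass = E-flat.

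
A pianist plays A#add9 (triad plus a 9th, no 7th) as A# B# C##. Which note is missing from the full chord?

E#

The full A#add9 chord is A#, C##, E#, B#.
Comparing with the voicing, the perfect 5th (5th) — E# — is absent.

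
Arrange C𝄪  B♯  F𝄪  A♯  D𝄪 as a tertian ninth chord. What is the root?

Stacking in thirds gives B♯ – D𝄪 – F𝄪 – A♯ – C𝄪, so B♯ is the root — B♯ dominant ninth.

B♯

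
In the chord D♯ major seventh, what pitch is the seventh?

C𝄪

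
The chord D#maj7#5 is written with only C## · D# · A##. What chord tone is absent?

F##

The full D#maj7#5 chord is D#, F##, A##, C##.
Comparing with the voicing, the major 3rd (3rd) — F## — is absent.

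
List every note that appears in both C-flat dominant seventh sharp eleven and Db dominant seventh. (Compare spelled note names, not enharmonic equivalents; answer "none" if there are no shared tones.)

C-flat dominant seventh sharp eleven = C-flat, E-flat, G-flat, B-double-flat, F.
Db dominant seventh = D-flat, F, A-flat, C-flat.
Shared: C-flat, F.

C-flat – F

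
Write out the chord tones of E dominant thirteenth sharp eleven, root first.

Root E, quality dominant thirteenth sharp eleven:
Root: E
Major 3rd (3rd): G♯
Perfect 5th (5th): B
Minor 7th (7th): D
Major 9th (9th): F♯
Augmented 11th (11th): A♯
Major 13th (13th): C♯

E, G♯, B, D, F♯, A♯, C♯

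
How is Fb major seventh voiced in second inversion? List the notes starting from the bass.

Fb major seventh = Fb–Ab–Cb–Eb; second inversion → fifth (Cb) lowest.

Cb, Eb, Fb, Ab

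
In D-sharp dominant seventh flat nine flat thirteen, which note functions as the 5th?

A-sharp

D-sharp dominant seventh flat nine flat thirteen is built on D-sharp; its 5th is a perfect 5th above the root.
A fifth above D uses the letter A, and the perfect 5th above D-sharp is A-sharp.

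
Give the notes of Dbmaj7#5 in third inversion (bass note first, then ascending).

C – Db – F – A

Dbmaj7#5 = Db–F–A–C; third inversion → seventh (C) lowest.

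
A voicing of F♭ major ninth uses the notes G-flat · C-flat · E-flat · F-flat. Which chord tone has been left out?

A-flat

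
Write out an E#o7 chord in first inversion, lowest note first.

G# – B – D – E#

In root position, E#o7 is E#–G#–B–D.
First inversion puts the third (G#) in the bass.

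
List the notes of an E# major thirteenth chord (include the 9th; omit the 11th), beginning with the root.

E#  G##  B#  D##  F##  C##

Root E#, quality major thirteenth:
E# — root
G## — major 3rd
B# — perfect 5th
D## — major 7th
F## — major 9th
C## — major 13th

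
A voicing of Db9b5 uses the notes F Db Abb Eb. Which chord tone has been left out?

Cb

The full Db9b5 chord is Db, F, Abb, Cb, Eb.
Comparing with the voicing, the minor 7th (7th) — Cb — is absent.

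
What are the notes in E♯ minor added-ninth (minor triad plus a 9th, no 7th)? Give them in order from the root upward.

E-sharp, G-sharp, B-sharp, F-double-sharp

E♯ minor added-ninth: minor added-ninth on E-sharp.
E-sharp — root
G-sharp — minor 3rd
B-sharp — perfect 5th
F-double-sharp — major 9th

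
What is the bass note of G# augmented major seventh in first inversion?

B#

G# augmented major seventh = G#–B#–D##–F##. First inversion → third in the bass = B#.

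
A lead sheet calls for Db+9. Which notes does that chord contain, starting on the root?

Db+9: dominant ninth sharp five on Db.
- root: Db
- major 3rd: F
- augmented 5th: A
- minor 7th: Cb
- major 9th: Eb

Db, F, A, Cb, Eb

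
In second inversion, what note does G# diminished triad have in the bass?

G# diminished triad = G-sharp–B–D. Second inversion → fifth in the bass = D.

D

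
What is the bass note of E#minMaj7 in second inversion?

B#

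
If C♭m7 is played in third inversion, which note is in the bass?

C♭m7 = Cb–Ebb–Gb–Bbb. Third inversion → seventh in the bass = Bbb.

Bbb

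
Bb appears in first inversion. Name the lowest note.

Bb in root position is B♭–D–F.
First inversion places the third in the bass, which is D.

D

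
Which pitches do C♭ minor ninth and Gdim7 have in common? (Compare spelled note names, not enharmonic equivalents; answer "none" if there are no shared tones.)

Db

C♭ minor ninth = Cb, Ebb, Gb, Bbb, Db.
Gdim7 = G, Bb, Db, Fb.
Shared: Db.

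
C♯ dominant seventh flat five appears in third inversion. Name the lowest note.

C♯ dominant seventh flat five = C#–E#–G–B. Third inversion → seventh in the bass = B.

B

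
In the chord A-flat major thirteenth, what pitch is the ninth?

A-flat major thirteenth is built on A-flat; its 9th is a major 9th above the root.
A second above A uses the letter B, and the major 9th above A-flat is B-flat.

B-flat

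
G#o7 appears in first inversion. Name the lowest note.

G#o7 in root position is G#–B–D–F.
First inversion places the third in the bass, which is B.

B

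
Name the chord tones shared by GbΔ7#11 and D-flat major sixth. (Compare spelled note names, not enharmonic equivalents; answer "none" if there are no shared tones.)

B♭ – D♭ – F

GbΔ7#11 = G♭, B♭, D♭, F, C.
D-flat major sixth = D♭, F, A♭, B♭.
Shared: B♭, D♭, F.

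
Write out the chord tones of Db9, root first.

Db, F, Ab, Cb, Eb

Db9: dominant ninth on Db.
- root: Db
- major 3rd: F
- perfect 5th: Ab
- minor 7th: Cb
- major 9th: Eb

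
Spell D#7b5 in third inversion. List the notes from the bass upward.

C# – D# – F## – A

D#7b5 = D#–F##–A–C#; third inversion → seventh (C#) lowest.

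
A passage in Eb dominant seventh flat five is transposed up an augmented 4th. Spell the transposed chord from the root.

A C-sharp E-flat G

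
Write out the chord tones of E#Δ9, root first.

E# – G## – B# – D## – F##

Root E#, quality major ninth:
Root: E#
Major 3rd (3rd): G##
Perfect 5th (5th): B#
Major 7th (7th): D##
Major 9th (9th): F##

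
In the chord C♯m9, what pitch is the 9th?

C♯m9 is built on C♯; its 9th is a major 9th above the root.
A second above C uses the letter D, and the major 9th above C♯ is D♯.

D♯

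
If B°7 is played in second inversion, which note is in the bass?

F

B°7 = B–D–F–Ab. Second inversion → fifth in the bass = F.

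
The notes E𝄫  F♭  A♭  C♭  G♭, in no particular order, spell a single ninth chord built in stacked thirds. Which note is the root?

F♭

Arranged so that each adjacent pair is a third by letter name: F♭ – A♭ – C♭ – E𝄫 – G♭.
The bottom of that stack, F♭, is the root (this is F♭ dominant ninth).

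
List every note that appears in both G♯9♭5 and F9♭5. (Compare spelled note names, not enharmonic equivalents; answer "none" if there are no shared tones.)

G♯9♭5 = G♯, B♯, D, F♯, A♯.
F9♭5 = F, A, C♭, E♭, G.
Shared: none.

none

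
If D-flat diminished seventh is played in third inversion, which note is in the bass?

C-double-flat

D-flat diminished seventh = D-flat–F-flat–A-double-flat–C-double-flat. Third inversion → seventh in the bass = C-double-flat.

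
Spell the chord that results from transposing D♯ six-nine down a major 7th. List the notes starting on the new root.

D# down a major 7th → E. New chord: E six-nine.
Root: E
Major 3rd (3rd): G#
Perfect 5th (5th): B
Major 6th (6th): C#
Major 9th (9th): F#

E, G#, B, C#, F#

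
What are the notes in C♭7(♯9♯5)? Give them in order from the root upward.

Root Cb, quality dominant seventh sharp nine sharp five:
root → Cb
3rd (major 3rd) → Eb
5th (augmented 5th) → G
7th (minor 7th) → Bbb
9th (augmented 9th) → D

Cb  Eb  G  Bbb  D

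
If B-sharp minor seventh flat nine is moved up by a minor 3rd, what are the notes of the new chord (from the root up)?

D# – F# – A# – C# – E

A minor 3rd up from B# is D#, so the new chord is D# minor seventh flat nine.
- root: D#
- minor 3rd: F#
- perfect 5th: A#
- minor 7th: C#
- minor 9th: E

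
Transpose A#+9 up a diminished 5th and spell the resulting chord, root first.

A# up a diminished 5th → E. New chord: E dominant ninth sharp five.
- root: E
- major 3rd: G#
- augmented 5th: B#
- minor 7th: D
- major 9th: F#

E, G#, B#, D, F#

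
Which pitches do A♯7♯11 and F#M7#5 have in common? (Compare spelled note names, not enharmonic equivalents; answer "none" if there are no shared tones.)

A♯7♯11 = A♯, C𝄪, E♯, G♯, D𝄪.
F#M7#5 = F♯, A♯, C𝄪, E♯.
Shared: A♯, C𝄪, E♯.

A♯ C𝄪 E♯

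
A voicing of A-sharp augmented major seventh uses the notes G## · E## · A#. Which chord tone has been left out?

C##

A-sharp augmented major seventh = A#, C##, E##, G##. The voicing lacks the 3rd (major 3rd), C##.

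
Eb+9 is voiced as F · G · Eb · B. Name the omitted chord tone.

The full Eb+9 chord is Eb, G, B, Db, F.
Comparing with the voicing, the minor 7th (7th) — Db — is absent.

Db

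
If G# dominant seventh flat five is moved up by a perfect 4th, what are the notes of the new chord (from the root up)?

C-sharp  E-sharp  G  B

A perfect 4th up from G-sharp is C-sharp, so the new chord is C-sharp dominant seventh flat five.
Root: C-sharp
Major 3rd (3rd): E-sharp
Diminished 5th (5th): G
Minor 7th (7th): B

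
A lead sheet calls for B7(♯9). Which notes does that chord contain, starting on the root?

B – D# – F# – A – C##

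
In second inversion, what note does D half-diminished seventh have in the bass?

D half-diminished seventh = D–F–Ab–C. Second inversion → fifth in the bass = Ab.

Ab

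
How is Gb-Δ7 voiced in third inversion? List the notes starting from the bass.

F Gb Bbb Db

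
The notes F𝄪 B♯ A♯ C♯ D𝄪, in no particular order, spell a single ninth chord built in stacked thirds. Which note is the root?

B♯

Stacking in thirds gives B♯ – D𝄪 – F𝄪 – A♯ – C♯, so B♯ is the root — B♯ dominant seventh flat nine.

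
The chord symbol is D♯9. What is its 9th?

E#

D♯9 is built on D#; its 9th is a major 9th above the root.
A second above D uses the letter E, and the major 9th above D# is E#.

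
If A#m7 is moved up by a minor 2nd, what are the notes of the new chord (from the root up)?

B D F# A

A minor 2nd up from A# is B, so the new chord is B minor seventh.
- root: B
- minor 3rd: D
- perfect 5th: F#
- minor 7th: A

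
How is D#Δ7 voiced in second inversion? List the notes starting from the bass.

In root position, D#Δ7 is D#–F##–A#–C##.
Second inversion puts the fifth (A#) in the bass.

A# – C## – D# – F##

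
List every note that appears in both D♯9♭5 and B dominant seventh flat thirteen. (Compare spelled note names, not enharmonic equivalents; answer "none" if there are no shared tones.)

D♯9♭5: D# F## A C# E#
B dominant seventh flat thirteen: B D# F# A G
Common to both → D#, A.

D#, A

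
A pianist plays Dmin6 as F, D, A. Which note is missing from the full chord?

Dmin6 = D, F, A, B. The voicing lacks the 6th (major 6th), B.

B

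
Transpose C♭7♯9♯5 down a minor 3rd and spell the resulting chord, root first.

Ab, C, E, Gb, B

Cb down a minor 3rd → Ab. New chord: Ab dominant seventh sharp nine sharp five.
Ab — root
C — major 3rd
E — augmented 5th
Gb — minor 7th
B — augmented 9th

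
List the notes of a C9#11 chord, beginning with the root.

C, E, G, Bb, D, F#

C9#11: dominant ninth sharp eleven on C.
Root: C
Major 3rd (3rd): E
Perfect 5th (5th): G
Minor 7th (7th): Bb
Major 9th (9th): D
Augmented 11th (11th): F#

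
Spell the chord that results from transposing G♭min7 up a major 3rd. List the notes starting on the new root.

Bb Db F Ab

Transposed root: Gb → Bb (major 3rd up). So we spell Bb minor seventh:
Bb — root
Db — minor 3rd
F — perfect 5th
Ab — minor 7th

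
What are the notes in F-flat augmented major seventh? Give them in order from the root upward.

F-flat augmented major seventh: augmented major seventh on F-flat.
- root: F-flat
- major 3rd: A-flat
- augmented 5th: C
- major 7th: E-flat

F-flat A-flat C E-flat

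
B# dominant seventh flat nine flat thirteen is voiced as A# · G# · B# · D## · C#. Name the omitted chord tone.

F##

The full B# dominant seventh flat nine flat thirteen chord is B#, D##, F##, A#, C#, G#.
Comparing with the voicing, the perfect 5th (5th) — F## — is absent.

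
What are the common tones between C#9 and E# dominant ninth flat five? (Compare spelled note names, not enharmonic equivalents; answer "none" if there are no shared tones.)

C#9: C# E# G# B D#
E# dominant ninth flat five: E# G## B D# F##
Common to both → E#, B, D#.

E# B D#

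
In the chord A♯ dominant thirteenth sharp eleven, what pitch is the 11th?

D-double-sharp

A♯ dominant thirteenth sharp eleven is built on A-sharp; its 11th is an augmented 11th above the root.
A fourth above A uses the letter D, and the augmented 11th above A-sharp is D-double-sharp.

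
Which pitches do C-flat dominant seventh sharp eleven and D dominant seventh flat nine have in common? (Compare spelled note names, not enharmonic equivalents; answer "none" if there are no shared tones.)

E-flat

C-flat dominant seventh sharp eleven: C-flat E-flat G-flat B-double-flat F
D dominant seventh flat nine: D F-sharp A C E-flat
Common to both → E-flat.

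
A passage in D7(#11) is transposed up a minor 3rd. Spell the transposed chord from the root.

Transposed root: D → F (minor 3rd up). So we spell F dominant seventh sharp eleven:
- root: F
- major 3rd: A
- perfect 5th: C
- minor 7th: Eb
- augmented 11th: B

F, A, C, Eb, B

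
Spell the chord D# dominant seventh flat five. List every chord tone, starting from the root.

Root D#, quality dominant seventh flat five:
- root: D#
- major 3rd: F##
- diminished 5th: A
- minor 7th: C#

D#, F##, A, C#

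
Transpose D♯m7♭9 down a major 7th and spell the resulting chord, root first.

E G B D F

A major 7th down from D♯ is E, so the new chord is E minor seventh flat nine.
E — root
G — minor 3rd
B — perfect 5th
D — minor 7th
F — minor 9th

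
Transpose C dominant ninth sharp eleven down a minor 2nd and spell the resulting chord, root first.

B, D#, F#, A, C#, E#

A minor 2nd down from C is B, so the new chord is B dominant ninth sharp eleven.
Root: B
Major 3rd (3rd): D#
Perfect 5th (5th): F#
Minor 7th (7th): A
Major 9th (9th): C#
Augmented 11th (11th): E#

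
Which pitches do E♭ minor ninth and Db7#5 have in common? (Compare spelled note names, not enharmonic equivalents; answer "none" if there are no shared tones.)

Db, F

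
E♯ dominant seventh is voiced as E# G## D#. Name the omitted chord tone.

B#

E♯ dominant seventh = E#, G##, B#, D#. The voicing lacks the 5th (perfect 5th), B#.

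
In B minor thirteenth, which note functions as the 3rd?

Root of B minor thirteenth = B. The 3rd is a minor 3rd: B up a minor 3rd → D.

D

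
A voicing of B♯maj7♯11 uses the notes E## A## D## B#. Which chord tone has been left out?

The full B♯maj7♯11 chord is B#, D##, F##, A##, E##.
Comparing with the voicing, the perfect 5th (5th) — F## — is absent.

F##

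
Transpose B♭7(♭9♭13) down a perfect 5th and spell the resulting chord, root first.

B♭ down a perfect 5th → E♭. New chord: E♭ dominant seventh flat nine flat thirteen.
- root: E♭
- major 3rd: G
- perfect 5th: B♭
- minor 7th: D♭
- minor 9th: F♭
- minor 13th: C♭

E♭, G, B♭, D♭, F♭, C♭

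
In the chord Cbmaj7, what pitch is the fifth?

G♭

Root of Cbmaj7 = C♭. The 5th is a perfect 5th: C♭ up a perfect 5th → G♭.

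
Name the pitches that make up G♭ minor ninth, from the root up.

G♭ minor ninth is a minor ninth built on G-flat.
G-flat — root
B-double-flat — minor 3rd
D-flat — perfect 5th
F-flat — minor 7th
A-flat — major 9th

G-flat  B-double-flat  D-flat  F-flat  A-flat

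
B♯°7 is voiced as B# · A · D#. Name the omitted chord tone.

B♯°7 = B#, D#, F#, A. The voicing lacks the 5th (diminished 5th), F#.

F#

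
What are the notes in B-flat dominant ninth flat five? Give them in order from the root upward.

B-flat dominant ninth flat five: dominant ninth flat five on B-flat.
B-flat — root
D — major 3rd
F-flat — diminished 5th
A-flat — minor 7th
C — major 9th

B-flat  D  F-flat  A-flat  C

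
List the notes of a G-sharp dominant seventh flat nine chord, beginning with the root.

Root G-sharp, quality dominant seventh flat nine:
Root: G-sharp
Major 3rd (3rd): B-sharp
Perfect 5th (5th): D-sharp
Minor 7th (7th): F-sharp
Minor 9th (9th): A

G-sharp – B-sharp – D-sharp – F-sharp – A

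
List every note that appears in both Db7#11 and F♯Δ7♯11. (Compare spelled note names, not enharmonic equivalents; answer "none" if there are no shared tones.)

Db7#11 = D♭, F, A♭, C♭, G.
F♯Δ7♯11 = F♯, A♯, C♯, E♯, B♯.
Shared: none.

none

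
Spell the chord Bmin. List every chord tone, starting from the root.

Root B, quality minor triad:
B — root
D — minor 3rd
F# — perfect 5th

B, D, F#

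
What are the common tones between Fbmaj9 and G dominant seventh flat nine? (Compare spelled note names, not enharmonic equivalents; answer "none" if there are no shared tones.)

Ab

Fbmaj9 = Fb, Ab, Cb, Eb, Gb.
G dominant seventh flat nine = G, B, D, F, Ab.
Shared: Ab.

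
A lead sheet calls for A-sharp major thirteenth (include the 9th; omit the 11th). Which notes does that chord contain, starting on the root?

A# C## E# G## B# F##

A-sharp major thirteenth: major thirteenth on A#.
Root: A#
Major 3rd (3rd): C##
Perfect 5th (5th): E#
Major 7th (7th): G##
Major 9th (9th): B#
Major 13th (13th): F##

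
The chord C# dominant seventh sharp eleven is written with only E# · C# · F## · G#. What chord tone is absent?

B

C# dominant seventh sharp eleven = C#, E#, G#, B, F##. The voicing lacks the 7th (minor 7th), B.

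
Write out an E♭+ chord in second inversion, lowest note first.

In root position, E♭+ is E♭–G–B.
Second inversion puts the fifth (B) in the bass.

B, E♭, G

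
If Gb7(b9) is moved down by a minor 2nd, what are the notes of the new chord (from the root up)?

Gb down a minor 2nd → F. New chord: F dominant seventh flat nine.
Root: F
Major 3rd (3rd): A
Perfect 5th (5th): C
Minor 7th (7th): Eb
Minor 9th (9th): Gb

F A C Eb Gb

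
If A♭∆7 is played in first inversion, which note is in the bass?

A♭∆7 = A♭–C–E♭–G. First inversion → third in the bass = C.

C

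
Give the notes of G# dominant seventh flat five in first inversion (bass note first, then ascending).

G# dominant seventh flat five = G#–B#–D–F#; first inversion → third (B#) lowest.

B# D F# G#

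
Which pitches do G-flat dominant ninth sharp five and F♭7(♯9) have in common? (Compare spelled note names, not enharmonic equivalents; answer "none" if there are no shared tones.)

F♭ A♭

G-flat dominant ninth sharp five = G♭, B♭, D, F♭, A♭.
F♭7(♯9) = F♭, A♭, C♭, E𝄫, G.
Shared: F♭, A♭.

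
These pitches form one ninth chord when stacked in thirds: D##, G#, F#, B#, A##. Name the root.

Arranged so that each adjacent pair is a third by letter name: G# – B# – D## – F# – A##.
The bottom of that stack, G#, is the root (this is G# dominant seventh sharp nine sharp five).

G#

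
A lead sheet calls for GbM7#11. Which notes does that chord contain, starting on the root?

Gb, Bb, Db, F, C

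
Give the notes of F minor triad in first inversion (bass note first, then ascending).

In root position, F minor triad is F–A-flat–C.
First inversion puts the third (A-flat) in the bass.

A-flat, C, F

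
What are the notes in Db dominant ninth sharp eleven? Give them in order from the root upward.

D-flat, F, A-flat, C-flat, E-flat, G

Db dominant ninth sharp eleven: dominant ninth sharp eleven on D-flat.
root → D-flat
3rd (major 3rd) → F
5th (perfect 5th) → A-flat
7th (minor 7th) → C-flat
9th (major 9th) → E-flat
11th (augmented 11th) → G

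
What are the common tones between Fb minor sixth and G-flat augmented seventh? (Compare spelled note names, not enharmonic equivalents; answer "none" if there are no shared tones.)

F-flat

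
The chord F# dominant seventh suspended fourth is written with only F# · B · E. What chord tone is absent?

The full F# dominant seventh suspended fourth chord is F#, B, C#, E.
Comparing with the voicing, the perfect 5th (5th) — C# — is absent.

C#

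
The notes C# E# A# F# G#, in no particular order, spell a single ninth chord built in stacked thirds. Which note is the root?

Stacking in thirds gives F# – A# – C# – E# – G#, so F# is the root — F# major ninth.

F#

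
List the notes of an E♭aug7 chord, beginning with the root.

Eb G B Db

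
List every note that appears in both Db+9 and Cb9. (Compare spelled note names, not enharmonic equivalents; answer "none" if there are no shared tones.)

Db+9 = Db, F, A, Cb, Eb.
Cb9 = Cb, Eb, Gb, Bbb, Db.
Shared: Db, Cb, Eb.

Db, Cb, Eb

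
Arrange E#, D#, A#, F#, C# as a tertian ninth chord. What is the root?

D#

Stacking in thirds gives D# – F# – A# – C# – E#, so D# is the root — D# minor ninth.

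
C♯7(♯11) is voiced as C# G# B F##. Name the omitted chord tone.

E#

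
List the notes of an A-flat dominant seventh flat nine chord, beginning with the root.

A-flat dominant seventh flat nine is a dominant seventh flat nine built on A-flat.
root → A-flat
3rd (major 3rd) → C
5th (perfect 5th) → E-flat
7th (minor 7th) → G-flat
9th (minor 9th) → B-double-flat

A-flat – C – E-flat – G-flat – B-double-flat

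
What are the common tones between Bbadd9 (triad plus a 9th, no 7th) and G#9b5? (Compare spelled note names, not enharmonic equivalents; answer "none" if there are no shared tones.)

Bbadd9 = B♭, D, F, C.
G#9b5 = G♯, B♯, D, F♯, A♯.
Shared: D.

D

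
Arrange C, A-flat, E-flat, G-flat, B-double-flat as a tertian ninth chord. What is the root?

Stacking in thirds gives A-flat – C – E-flat – G-flat – B-double-flat, so A-flat is the root — A-flat dominant seventh flat nine.

A-flat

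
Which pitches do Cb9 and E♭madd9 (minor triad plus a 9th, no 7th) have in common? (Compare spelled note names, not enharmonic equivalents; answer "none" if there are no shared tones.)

Cb9 = Cb, Eb, Gb, Bbb, Db.
E♭madd9 = Eb, Gb, Bb, F.
Shared: Eb, Gb.

Eb, Gb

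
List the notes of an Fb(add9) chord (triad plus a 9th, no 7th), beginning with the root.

F♭, A♭, C♭, G♭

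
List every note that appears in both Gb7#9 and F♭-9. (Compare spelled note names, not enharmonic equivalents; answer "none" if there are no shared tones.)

Gb, Fb

Gb7#9: Gb Bb Db Fb A
F♭-9: Fb Abb Cb Ebb Gb
Common to both → Gb, Fb.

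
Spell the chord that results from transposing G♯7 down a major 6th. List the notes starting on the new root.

B, D#, F#, A

G# down a major 6th → B. New chord: B dominant seventh.
root → B
3rd (major 3rd) → D#
5th (perfect 5th) → F#
7th (minor 7th) → A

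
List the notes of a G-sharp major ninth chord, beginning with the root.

G-sharp  B-sharp  D-sharp  F-double-sharp  A-sharp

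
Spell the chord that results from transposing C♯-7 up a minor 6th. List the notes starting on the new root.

A minor 6th up from C# is A, so the new chord is A minor seventh.
A — root
C — minor 3rd
E — perfect 5th
G — minor 7th

A, C, E, G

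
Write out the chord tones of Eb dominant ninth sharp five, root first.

E♭, G, B, D♭, F

Eb dominant ninth sharp five: dominant ninth sharp five on E♭.
root → E♭
3rd (major 3rd) → G
5th (augmented 5th) → B
7th (minor 7th) → D♭
9th (major 9th) → F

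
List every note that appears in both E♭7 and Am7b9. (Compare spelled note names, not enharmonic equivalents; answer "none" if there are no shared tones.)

G  Bb

E♭7 = Eb, G, Bb, Db.
Am7b9 = A, C, E, G, Bb.
Shared: G, Bb.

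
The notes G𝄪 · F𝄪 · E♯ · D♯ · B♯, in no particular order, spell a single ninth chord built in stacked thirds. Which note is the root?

E♯

Arranged so that each adjacent pair is a third by letter name: E♯ – G𝄪 – B♯ – D♯ – F𝄪.
The bottom of that stack, E♯, is the root (this is E♯ dominant ninth).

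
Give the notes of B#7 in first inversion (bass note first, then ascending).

In root position, B#7 is B#–D##–F##–A#.
First inversion puts the third (D##) in the bass.

D##, F##, A#, B#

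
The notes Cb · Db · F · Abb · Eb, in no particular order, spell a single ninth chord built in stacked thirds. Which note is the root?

Stacking in thirds gives Db – F – Abb – Cb – Eb, so Db is the root — Db dominant ninth flat five.

Db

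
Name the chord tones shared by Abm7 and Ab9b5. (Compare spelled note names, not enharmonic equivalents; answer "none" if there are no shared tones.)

A♭, G♭

Abm7 = A♭, C♭, E♭, G♭.
Ab9b5 = A♭, C, E𝄫, G♭, B♭.
Shared: A♭, G♭.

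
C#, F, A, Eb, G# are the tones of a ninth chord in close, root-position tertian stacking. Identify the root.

Arranged so that each adjacent pair is a third by letter name: F – A – C# – Eb – G#.
The bottom of that stack, F, is the root (this is F dominant seventh sharp nine sharp five).

F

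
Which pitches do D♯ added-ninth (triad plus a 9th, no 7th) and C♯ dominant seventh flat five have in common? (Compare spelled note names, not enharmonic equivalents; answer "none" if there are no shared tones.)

D♯ added-ninth: D-sharp F-double-sharp A-sharp E-sharp
C♯ dominant seventh flat five: C-sharp E-sharp G B
Common to both → E-sharp.

E-sharp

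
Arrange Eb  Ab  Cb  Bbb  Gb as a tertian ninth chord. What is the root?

Ab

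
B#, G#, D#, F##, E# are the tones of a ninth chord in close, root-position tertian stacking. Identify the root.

E#

Arranged so that each adjacent pair is a third by letter name: E# – G# – B# – D# – F##.
The bottom of that stack, E#, is the root (this is E# minor ninth).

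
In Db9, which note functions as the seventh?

Cb

Db9 is built on Db; its 7th is a minor 7th above the root.
A seventh above D uses the letter C, and the minor 7th above Db is Cb.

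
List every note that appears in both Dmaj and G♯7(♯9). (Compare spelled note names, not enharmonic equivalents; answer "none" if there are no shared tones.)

Dmaj = D, F♯, A.
G♯7(♯9) = G♯, B♯, D♯, F♯, A𝄪.
Shared: F♯.

F♯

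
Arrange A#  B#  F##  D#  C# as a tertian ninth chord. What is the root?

Stacking in thirds gives B# – D# – F## – A# – C#, so B# is the root — B# minor seventh flat nine.

B#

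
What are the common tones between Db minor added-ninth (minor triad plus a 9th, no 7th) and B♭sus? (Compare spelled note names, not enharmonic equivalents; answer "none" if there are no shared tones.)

Db minor added-ninth: Db Fb Ab Eb
B♭sus: Bb Eb F
Common to both → Eb.

Eb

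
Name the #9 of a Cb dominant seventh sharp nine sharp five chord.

D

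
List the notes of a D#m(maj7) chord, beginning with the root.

D♯ F♯ A♯ C𝄪

Root D♯, quality minor-major seventh:
root → D♯
3rd (minor 3rd) → F♯
5th (perfect 5th) → A♯
7th (major 7th) → C𝄪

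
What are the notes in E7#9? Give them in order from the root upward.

E, G♯, B, D, F𝄪

E7#9 is a dominant seventh sharp nine built on E.
root → E
3rd (major 3rd) → G♯
5th (perfect 5th) → B
7th (minor 7th) → D
9th (augmented 9th) → F𝄪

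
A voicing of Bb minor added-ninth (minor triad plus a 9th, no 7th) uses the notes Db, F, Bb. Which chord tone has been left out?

C

The full Bb minor added-ninth chord is Bb, Db, F, C.
Comparing with the voicing, the major 9th (9th) — C — is absent.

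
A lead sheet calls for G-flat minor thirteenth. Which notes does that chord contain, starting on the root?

G-flat  B-double-flat  D-flat  F-flat  A-flat  C-flat  E-flat

G-flat minor thirteenth is a minor thirteenth built on G-flat.
root → G-flat
3rd (minor 3rd) → B-double-flat
5th (perfect 5th) → D-flat
7th (minor 7th) → F-flat
9th (major 9th) → A-flat
11th (perfect 11th) → C-flat
13th (major 13th) → E-flat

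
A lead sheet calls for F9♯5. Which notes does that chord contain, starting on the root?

Root F, quality dominant ninth sharp five:
F — root
A — major 3rd
C# — augmented 5th
Eb — minor 7th
G — major 9th

F – A – C# – Eb – G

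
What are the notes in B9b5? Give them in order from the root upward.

Root B, quality dominant ninth flat five:
Root: B
Major 3rd (3rd): D♯
Diminished 5th (5th): F
Minor 7th (7th): A
Major 9th (9th): C♯

B  D♯  F  A  C♯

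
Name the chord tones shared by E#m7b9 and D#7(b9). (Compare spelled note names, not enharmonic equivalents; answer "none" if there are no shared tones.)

D♯

E#m7b9 = E♯, G♯, B♯, D♯, F♯.
D#7(b9) = D♯, F𝄪, A♯, C♯, E.
Shared: D♯.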